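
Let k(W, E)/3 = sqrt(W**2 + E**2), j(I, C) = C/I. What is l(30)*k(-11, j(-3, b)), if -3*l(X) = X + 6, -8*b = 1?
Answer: -3*sqrt(69697)/2 ≈ -396.00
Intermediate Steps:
b = -1/8 (b = -1/8*1 = -1/8 ≈ -0.12500)
k(W, E) = 3*sqrt(E**2 + W**2) (k(W, E) = 3*sqrt(W**2 + E**2) = 3*sqrt(E**2 + W**2))
l(X) = -2 - X/3 (l(X) = -(X + 6)/3 = -(6 + X)/3 = -2 - X/3)
l(30)*k(-11, j(-3, b)) = (-2 - 1/3*30)*(3*sqrt((-1/8/(-3))**2 + (-11)**2)) = (-2 - 10)*(3*sqrt((-1/8*(-1/3))**2 + 121)) = -36*sqrt((1/24)**2 + 121) = -36*sqrt(1/576 + 121) = -36*sqrt(69697/576) = -36*sqrt(69697)/24 = -3*sqrt(69697)/2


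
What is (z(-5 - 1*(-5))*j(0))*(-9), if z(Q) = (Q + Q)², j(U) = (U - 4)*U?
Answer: 0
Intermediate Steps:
j(U) = U*(-4 + U) (j(U) = (-4 + U)*U = U*(-4 + U))
z(Q) = 4*Q² (z(Q) = (2*Q)² = 4*Q²)
(z(-5 - 1*(-5))*j(0))*(-9) = ((4*(-5 - 1*(-5))²)*(0*(-4 + 0)))*(-9) = ((4*(-5 + 5)²)*(0*(-4)))*(-9) = ((4*0²)*0)*(-9) = ((4*0)*0)*(-9) = (0*0)*(-9) = 0*(-9) = 0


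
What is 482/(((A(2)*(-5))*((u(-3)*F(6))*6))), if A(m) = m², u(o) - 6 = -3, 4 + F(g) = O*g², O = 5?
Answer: -241/31680 ≈ -0.0076073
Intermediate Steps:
F(g) = -4 + 5*g²
u(o) = 3 (u(o) = 6 - 3 = 3)
482/(((A(2)*(-5))*((u(-3)*F(6))*6))) = 482/(((2²*(-5))*((3*(-4 + 5*6²))*6))) = 482/(((4*(-5))*((3*(-4 + 5*36))*6))) = 482/((-20*3*(-4 + 180)*6)) = 482/((-20*3*176*6)) = 482/((-10560*6)) = 482/((-20*3168)) = 482/(-63360) = 482*(-1/63360) = -241/31680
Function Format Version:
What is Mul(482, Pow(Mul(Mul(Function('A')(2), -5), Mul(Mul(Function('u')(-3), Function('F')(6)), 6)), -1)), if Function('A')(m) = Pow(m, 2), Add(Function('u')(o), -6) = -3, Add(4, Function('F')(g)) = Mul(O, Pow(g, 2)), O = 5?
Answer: Rational(-241, 31680) ≈ -0.0076073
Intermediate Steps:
Function('F')(g) = Add(-4, Mul(5, Pow(g, 2)))
Function('u')(o) = 3 (Function('u')(o) = Add(6, -3) = 3)
Mul(482, Pow(Mul(Mul(Function('A')(2), -5), Mul(Mul(Function('u')(-3), Function('F')(6)), 6)), -1)) = Mul(482, Pow(Mul(Mul(Pow(2, 2), -5), Mul(Mul(3, Add(-4, Mul(5, Pow(6, 2)))), 6)), -1)) = Mul(482, Pow(Mul(Mul(4, -5), Mul(Mul(3, Add(-4, Mul(5, 36))), 6)), -1)) = Mul(482, Pow(Mul(-20, Mul(Mul(3, Add(-4, 180)), 6)), -1)) = Mul(482, Pow(Mul(-20, Mul(Mul(3, 176), 6)), -1)) = Mul(482, Pow(Mul(-20, Mul(528, 6)), -1)) = Mul(482, Pow(Mul(-20, 3168), -1)) = Mul(482, Pow(-63360, -1)) = Mul(482, Rational(-1, 63360)) = Rational(-241, 31680)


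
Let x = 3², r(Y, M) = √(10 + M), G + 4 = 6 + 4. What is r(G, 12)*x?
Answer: 9*√22 ≈ 42.214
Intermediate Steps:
G = 6 (G = -4 + (6 + 4) = -4 + 10 = 6)
x = 9
r(G, 12)*x = √(10 + 12)*9 = √22*9 = 9*√22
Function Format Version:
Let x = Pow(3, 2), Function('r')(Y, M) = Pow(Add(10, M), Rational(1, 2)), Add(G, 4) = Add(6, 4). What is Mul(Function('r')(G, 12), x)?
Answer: Mul(9, Pow(22, Rational(1, 2))) ≈ 42.214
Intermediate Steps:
G = 6 (G = Add(-4, Add(6, 4)) = Add(-4, 10) = 6)
x = 9
Mul(Function('r')(G, 12), x) = Mul(Pow(Add(10, 12), Rational(1, 2)), 9) = Mul(Pow(22, Rational(1, 2)), 9) = Mul(9, Pow(22, Rational(1, 2)))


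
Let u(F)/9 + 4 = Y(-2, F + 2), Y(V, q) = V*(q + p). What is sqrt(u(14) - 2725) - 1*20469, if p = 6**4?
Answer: -20469 + I*sqrt(26377) ≈ -20469.0 + 162.41*I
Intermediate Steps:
p = 1296
Y(V, q) = V*(1296 + q) (Y(V, q) = V*(q + 1296) = V*(1296 + q))
u(F) = -23400 - 18*F (u(F) = -36 + 9*(-2*(1296 + (F + 2))) = -36 + 9*(-2*(1296 + (2 + F))) = -36 + 9*(-2*(1298 + F)) = -36 + 9*(-2596 - 2*F) = -36 + (-23364 - 18*F) = -23400 - 18*F)
sqrt(u(14) - 2725) - 1*20469 = sqrt((-23400 - 18*14) - 2725) - 1*20469 = sqrt((-23400 - 252) - 2725) - 20469 = sqrt(-23652 - 2725) - 20469 = sqrt(-26377) - 20469 = I*sqrt(26377) - 20469 = -20469 + I*sqrt(26377)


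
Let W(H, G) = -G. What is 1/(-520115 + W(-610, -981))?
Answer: -1/519134 ≈ -1.9263e-6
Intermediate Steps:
1/(-520115 + W(-610, -981)) = 1/(-520115 - 1*(-981)) = 1/(-520115 + 981) = 1/(-519134) = -1/519134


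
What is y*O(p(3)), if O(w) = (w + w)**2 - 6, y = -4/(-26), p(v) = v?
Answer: 60/13 ≈ 4.6154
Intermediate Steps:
y = 2/13 (y = -4*(-1/26) = 2/13 ≈ 0.15385)
O(w) = -6 + 4*w**2 (O(w) = (2*w)**2 - 6 = 4*w**2 - 6 = -6 + 4*w**2)
y*O(p(3)) = 2*(-6 + 4*3**2)/13 = 2*(-6 + 4*9)/13 = 2*(-6 + 36)/13 = (2/13)*30 = 60/13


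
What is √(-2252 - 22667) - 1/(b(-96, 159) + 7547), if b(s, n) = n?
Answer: -1/7706 + I*√24919 ≈ -0.00012977 + 157.86*I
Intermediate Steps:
√(-2252 - 22667) - 1/(b(-96, 159) + 7547) = √(-2252 - 22667) - 1/(159 + 7547) = √(-24919) - 1/7706 = I*√24919 - 1*1/7706 = I*√24919 - 1/7706 = -1/7706 + I*√24919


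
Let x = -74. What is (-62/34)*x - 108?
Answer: 458/17 ≈ 26.941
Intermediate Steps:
(-62/34)*x - 108 = -62/34*(-74) - 108 = -62*1/34*(-74) - 108 = -31/17*(-74) - 108 = 2294/17 - 108 = 458/17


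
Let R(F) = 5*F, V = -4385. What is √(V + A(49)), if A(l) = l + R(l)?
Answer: I*√4091 ≈ 63.961*I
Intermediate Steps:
A(l) = 6*l (A(l) = l + 5*l = 6*l)
√(V + A(49)) = √(-4385 + 6*49) = √(-4385 + 294) = √(-4091) = I*√4091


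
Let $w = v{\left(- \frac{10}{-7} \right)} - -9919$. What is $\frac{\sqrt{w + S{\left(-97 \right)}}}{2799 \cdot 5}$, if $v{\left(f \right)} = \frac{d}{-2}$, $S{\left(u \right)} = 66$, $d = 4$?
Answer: $\frac{\sqrt{9983}}{13995} \approx 0.0071393$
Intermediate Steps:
$v{\left(f \right)} = -2$ ($v{\left(f \right)} = \frac{4}{-2} = 4 \left(- \frac{1}{2}\right) = -2$)
$w = 9917$ ($w = -2 - -9919 = -2 + 9919 = 9917$)
$\frac{\sqrt{w + S{\left(-97 \right)}}}{2799 \cdot 5} = \frac{\sqrt{9917 + 66}}{2799 \cdot 5} = \frac{\sqrt{9983}}{13995}$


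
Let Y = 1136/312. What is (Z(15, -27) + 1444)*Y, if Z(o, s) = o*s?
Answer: 147538/39 ≈ 3783.0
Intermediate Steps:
Y = 142/39 (Y = 1136*(1/312) = 142/39 ≈ 3.6410)
(Z(15, -27) + 1444)*Y = (15*(-27) + 1444)*(142/39) = (-405 + 1444)*(142/39) = 1039*(142/39) = 147538/39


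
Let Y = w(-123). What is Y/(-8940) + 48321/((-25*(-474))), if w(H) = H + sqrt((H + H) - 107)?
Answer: 4816081/1177100 - I*sqrt(353)/8940 ≈ 4.0915 - 0.0021016*I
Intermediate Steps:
w(H) = H + sqrt(-107 + 2*H) (w(H) = H + sqrt(2*H - 107) = H + sqrt(-107 + 2*H))
Y = -123 + I*sqrt(353) (Y = -123 + sqrt(-107 + 2*(-123)) = -123 + sqrt(-107 - 246) = -123 + sqrt(-353) = -123 + I*sqrt(353) ≈ -123.0 + 18.788*I)
Y/(-8940) + 48321/((-25*(-474))) = (-123 + I*sqrt(353))/(-8940) + 48321/((-25*(-474))) = (-123 + I*sqrt(353))*(-1/8940) + 48321/11850 = (41/2980 - I*sqrt(353)/8940) + 48321*(1/11850) = (41/2980 - I*sqrt(353)/8940) + 16107/3950 = 4816081/1177100 - I*sqrt(353)/8940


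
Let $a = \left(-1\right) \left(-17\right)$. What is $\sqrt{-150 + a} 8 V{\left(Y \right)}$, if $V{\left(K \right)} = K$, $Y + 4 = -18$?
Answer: $- 176 i \sqrt{133} \approx - 2029.7 i$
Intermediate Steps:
$a = 17$
$Y = -22$ ($Y = -4 - 18 = -22$)
$\sqrt{-150 + a} 8 V{\left(Y \right)} = \sqrt{-150 + 17} \cdot 8 \left(-22\right) = \sqrt{-133} \cdot 8 \left(-22\right) = i \sqrt{133} \cdot 8 \left(-22\right) = 8 i \sqrt{133} \left(-22\right) = - 176 i \sqrt{133}$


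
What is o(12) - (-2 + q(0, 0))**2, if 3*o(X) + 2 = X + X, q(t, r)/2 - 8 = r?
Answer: -566/3 ≈ -188.67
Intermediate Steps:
q(t, r) = 16 + 2*r
o(X) = -2/3 + 2*X/3 (o(X) = -2/3 + (X + X)/3 = -2/3 + (2*X)/3 = -2/3 + 2*X/3)
o(12) - (-2 + q(0, 0))**2 = (-2/3 + (2/3)*12) - (-2 + (16 + 2*0))**2 = (-2/3 + 8) - (-2 + (16 + 0))**2 = 22/3 - (-2 + 16)**2 = 22/3 - 1*14**2 = 22/3 - 1*196 = 22/3 - 196 = -566/3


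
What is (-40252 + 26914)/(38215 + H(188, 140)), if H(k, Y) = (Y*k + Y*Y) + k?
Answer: -13338/84323 ≈ -0.15818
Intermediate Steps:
H(k, Y) = k + Y**2 + Y*k (H(k, Y) = (Y*k + Y**2) + k = (Y**2 + Y*k) + k = k + Y**2 + Y*k)
(-40252 + 26914)/(38215 + H(188, 140)) = (-40252 + 26914)/(38215 + (188 + 140**2 + 140*188)) = -13338/(38215 + (188 + 19600 + 26320)) = -13338/(38215 + 46108) = -13338/84323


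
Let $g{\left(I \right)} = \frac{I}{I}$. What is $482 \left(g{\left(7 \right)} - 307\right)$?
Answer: $-147492$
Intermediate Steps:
$g{\left(I \right)} = 1$
$482 \left(g{\left(7 \right)} - 307\right) = 482 \left(1 - 307\right) = 482 \left(-306\right) = -147492$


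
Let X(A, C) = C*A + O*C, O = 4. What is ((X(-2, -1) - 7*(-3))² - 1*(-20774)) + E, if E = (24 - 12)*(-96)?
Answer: 19983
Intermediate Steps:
X(A, C) = 4*C + A*C (X(A, C) = C*A + 4*C = A*C + 4*C = 4*C + A*C)
E = -1152 (E = 12*(-96) = -1152)
((X(-2, -1) - 7*(-3))² - 1*(-20774)) + E = ((-(4 - 2) - 7*(-3))² - 1*(-20774)) - 1152 = ((-1*2 + 21)² + 20774) - 1152 = ((-2 + 21)² + 20774) - 1152 = (19² + 20774) - 1152 = (361 + 20774) - 1152 = 21135 - 1152 = 19983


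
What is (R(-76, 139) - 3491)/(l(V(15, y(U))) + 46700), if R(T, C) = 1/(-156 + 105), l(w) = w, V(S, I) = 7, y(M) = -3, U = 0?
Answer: -178042/2382057 ≈ -0.074743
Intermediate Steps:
R(T, C) = -1/51 (R(T, C) = 1/(-51) = -1/51)
(R(-76, 139) - 3491)/(l(V(15, y(U))) + 46700) = (-1/51 - 3491)/(7 + 46700) = -178042/51/46707 = -178042/51*1/46707 = -178042/2382057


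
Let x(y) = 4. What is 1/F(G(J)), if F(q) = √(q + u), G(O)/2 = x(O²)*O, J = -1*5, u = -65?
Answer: -I*√105/105 ≈ -0.09759*I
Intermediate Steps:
J = -5
G(O) = 8*O (G(O) = 2*(4*O) = 8*O)
F(q) = √(-65 + q) (F(q) = √(q - 65) = √(-65 + q))
1/F(G(J)) = 1/(√(-65 + 8*(-5))) = 1/(√(-65 - 40)) = 1/(√(-105)) = 1/(I*√105) = -I*√105/105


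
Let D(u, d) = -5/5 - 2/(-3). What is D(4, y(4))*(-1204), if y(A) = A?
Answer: 1204/3 ≈ 401.33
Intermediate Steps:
D(u, d) = -1/3 (D(u, d) = -5*1/5 - 2*(-1/3) = -1 + 2/3 = -1/3)
D(4, y(4))*(-1204) = -1/3*(-1204) = 1204/3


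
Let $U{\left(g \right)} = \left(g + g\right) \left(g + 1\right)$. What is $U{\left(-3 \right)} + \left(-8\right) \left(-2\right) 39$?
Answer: $636$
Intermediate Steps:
$U{\left(g \right)} = 2 g \left(1 + g\right)$
$U{\left(-3 \right)} + \left(-8\right) \left(-2\right) 39 = 2 \left(-3\right) \left(1 - 3\right) + \left(-8\right) \left(-2\right) 39 = 2 \left(-3\right) \left(-2\right) + 16 \cdot 39 = 12 + 624 = 636$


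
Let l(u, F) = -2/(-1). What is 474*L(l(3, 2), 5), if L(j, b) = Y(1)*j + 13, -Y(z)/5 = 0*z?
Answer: 6162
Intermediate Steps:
l(u, F) = 2 (l(u, F) = -2*(-1) = 2)
Y(z) = 0 (Y(z) = -0*z = -5*0 = 0)
L(j, b) = 13 (L(j, b) = 0*j + 13 = 0 + 13 = 13)
474*L(l(3, 2), 5) = 474*13 = 6162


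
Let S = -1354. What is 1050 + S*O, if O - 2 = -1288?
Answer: 1742294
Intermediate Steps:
O = -1286 (O = 2 - 1288 = -1286)
1050 + S*O = 1050 - 1354*(-1286) = 1050 + 1741244 = 1742294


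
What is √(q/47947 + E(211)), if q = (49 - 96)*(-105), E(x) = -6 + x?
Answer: √471514154290/47947 ≈ 14.321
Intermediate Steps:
q = 4935 (q = -47*(-105) = 4935)
√(q/47947 + E(211)) = √(4935/47947 + (-6 + 211)) = √(4935*(1/47947) + 205) = √(4935/47947 + 205) = √(9834070/47947) = √471514154290/47947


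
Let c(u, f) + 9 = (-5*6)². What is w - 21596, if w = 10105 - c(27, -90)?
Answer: -12382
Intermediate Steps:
c(u, f) = 891 (c(u, f) = -9 + (-5*6)² = -9 + (-30)² = -9 + 900 = 891)
w = 9214 (w = 10105 - 1*891 = 10105 - 891 = 9214)
w - 21596 = 9214 - 21596 = -12382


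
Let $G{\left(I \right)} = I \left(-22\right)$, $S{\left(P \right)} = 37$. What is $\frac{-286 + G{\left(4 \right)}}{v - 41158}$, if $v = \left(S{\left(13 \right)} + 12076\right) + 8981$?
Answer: $\frac{17}{912} \approx 0.01864$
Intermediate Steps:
$G{\left(I \right)} = - 22 I$
$v = 21094$ ($v = \left(37 + 12076\right) + 8981 = 12113 + 8981 = 21094$)
$\frac{-286 + G{\left(4 \right)}}{v - 41158} = \frac{-286 - 88}{21094 - 41158} = \frac{-286 - 88}{-20064} = \left(-374\right) \left(- \frac{1}{20064}\right) = \frac{17}{912}$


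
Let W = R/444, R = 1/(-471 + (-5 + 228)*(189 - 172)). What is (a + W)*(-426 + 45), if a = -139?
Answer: 26021934113/491360 ≈ 52959.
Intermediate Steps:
R = 1/3320 (R = 1/(-471 + 223*17) = 1/(-471 + 3791) = 1/3320 ≈ 0.00030120)
W = 1/1474080 (W = (1/3320)/444 = (1/3320)*(1/444) = 1/1474080 ≈ 6.7839e-7)
(a + W)*(-426 + 45) = (-139 + 1/1474080)*(-426 + 45) = -204897119/1474080*(-381) = 26021934113/491360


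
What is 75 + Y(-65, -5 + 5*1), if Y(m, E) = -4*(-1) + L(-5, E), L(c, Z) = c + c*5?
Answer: 49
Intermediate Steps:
L(c, Z) = 6*c (L(c, Z) = c + 5*c = 6*c)
Y(m, E) = -26 (Y(m, E) = -4*(-1) + 6*(-5) = 4 - 30 = -26)
75 + Y(-65, -5 + 5*1) = 75 - 26 = 49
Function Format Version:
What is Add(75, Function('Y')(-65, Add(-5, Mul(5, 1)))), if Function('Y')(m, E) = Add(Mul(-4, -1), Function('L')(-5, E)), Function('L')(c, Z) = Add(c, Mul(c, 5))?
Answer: 49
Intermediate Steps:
Function('L')(c, Z) = Mul(6, c) (Function('L')(c, Z) = Add(c, Mul(5, c)) = Mul(6, c))
Function('Y')(m, E) = -26 (Function('Y')(m, E) = Add(Mul(-4, -1), Mul(6, -5)) = Add(4, -30) = -26)
Add(75, Function('Y')(-65, Add(-5, Mul(5, 1)))) = Add(75, -26) = 49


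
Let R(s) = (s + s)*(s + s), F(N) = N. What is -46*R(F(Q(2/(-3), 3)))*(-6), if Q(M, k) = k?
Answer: 9936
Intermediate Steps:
R(s) = 4*s**2 (R(s) = (2*s)*(2*s) = 4*s**2)
-46*R(F(Q(2/(-3), 3)))*(-6) = -184*3**2*(-6) = -184*9*(-6) = -46*36*(-6) = -1656*(-6) = 9936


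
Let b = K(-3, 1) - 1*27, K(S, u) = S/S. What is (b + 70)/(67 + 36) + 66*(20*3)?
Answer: 407924/103 ≈ 3960.4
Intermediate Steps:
K(S, u) = 1
b = -26 (b = 1 - 1*27 = 1 - 27 = -26)
(b + 70)/(67 + 36) + 66*(20*3) = (-26 + 70)/(67 + 36) + 66*(20*3) = 44/103 + 66*60 = 44*(1/103) + 3960 = 44/103 + 3960 = 407924/103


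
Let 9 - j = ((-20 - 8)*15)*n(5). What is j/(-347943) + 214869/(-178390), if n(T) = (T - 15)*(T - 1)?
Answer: -23922272659/20689850590 ≈ -1.1562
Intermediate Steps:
n(T) = (-1 + T)*(-15 + T) (n(T) = (-15 + T)*(-1 + T) = (-1 + T)*(-15 + T))
j = -16791 (j = 9 - (-20 - 8)*15*(15 + 5² - 16*5) = 9 - (-28*15)*(15 + 25 - 80) = 9 - (-420)*(-40) = 9 - 1*16800 = 9 - 16800 = -16791)
j/(-347943) + 214869/(-178390) = -16791/(-347943) + 214869/(-178390) = -16791*(-1/347943) + 214869*(-1/178390) = 5597/115981 - 214869/178390 = -23922272659/20689850590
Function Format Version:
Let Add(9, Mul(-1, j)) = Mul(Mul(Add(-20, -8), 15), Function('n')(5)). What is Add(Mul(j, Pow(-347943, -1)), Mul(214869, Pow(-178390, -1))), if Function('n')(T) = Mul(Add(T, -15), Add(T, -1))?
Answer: Rational(-23922272659, 20689850590) ≈ -1.1562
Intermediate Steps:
Function('n')(T) = Mul(Add(-1, T), Add(-15, T)) (Function('n')(T) = Mul(Add(-15, T), Add(-1, T)) = Mul(Add(-1, T), Add(-15, T)))
j = -16791 (j = Add(9, Mul(-1, Mul(Mul(Add(-20, -8), 15), Add(15, Pow(5, 2), Mul(-16, 5))))) = Add(9, Mul(-1, Mul(Mul(-28, 15), Add(15, 25, -80)))) = Add(9, Mul(-1, Mul(-420, -40))) = Add(9, Mul(-1, 16800)) = Add(9, -16800) = -16791)
Add(Mul(j, Pow(-347943, -1)), Mul(214869, Pow(-178390, -1))) = Add(Mul(-16791, Pow(-347943, -1)), Mul(214869, Pow(-178390, -1))) = Add(Mul(-16791, Rational(-1, 347943)), Mul(214869, Rational(-1, 178390))) = Add(Rational(5597, 115981), Rational(-214869, 178390)) = Rational(-23922272659, 20689850590)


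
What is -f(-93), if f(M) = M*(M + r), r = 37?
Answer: -5208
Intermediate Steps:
f(M) = M*(37 + M) (f(M) = M*(M + 37) = M*(37 + M))
-f(-93) = -(-93)*(37 - 93) = -(-93)*(-56) = -1*5208 = -5208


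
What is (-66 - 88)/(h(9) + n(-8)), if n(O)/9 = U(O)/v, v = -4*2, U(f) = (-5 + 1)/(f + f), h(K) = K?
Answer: -4928/279 ≈ -17.663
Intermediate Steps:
U(f) = -2/f (U(f) = -4*1/(2*f) = -2/f)
v = -8
n(O) = 9/(4*O) (n(O) = 9*(-2/O/(-8)) = 9*(-2/O*(-⅛)) = 9*(1/(4*O)) = 9/(4*O))
(-66 - 88)/(h(9) + n(-8)) = (-66 - 88)/(9 + (9/4)/(-8)) = -154/(9 + (9/4)*(-⅛)) = -154/(9 - 9/32) = -154/279/32 = -154*32/279 = -4928/279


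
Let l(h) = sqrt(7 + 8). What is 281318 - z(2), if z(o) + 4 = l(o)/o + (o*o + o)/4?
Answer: 562641/2 - sqrt(15)/2 ≈ 2.8132e+5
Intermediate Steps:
l(h) = sqrt(15)
z(o) = -4 + o/4 + o**2/4 + sqrt(15)/o (z(o) = -4 + (sqrt(15)/o + (o*o + o)/4) = -4 + (sqrt(15)/o + (o**2 + o)*(1/4)) = -4 + (sqrt(15)/o + (o + o**2)*(1/4)) = -4 + (sqrt(15)/o + (o/4 + o**2/4)) = -4 + (o/4 + o**2/4 + sqrt(15)/o) = -4 + o/4 + o**2/4 + sqrt(15)/o)
281318 - z(2) = 281318 - (sqrt(15) + (1/4)*2*(-16 + 2 + 2**2))/2 = 281318 - (sqrt(15) + (1/4)*2*(-16 + 2 + 4))/2 = 281318 - (sqrt(15) + (1/4)*2*(-10))/2 = 281318 - (sqrt(15) - 5)/2 = 281318 - (-5 + sqrt(15))/2 = 281318 - (-5/2 + sqrt(15)/2) = 281318 + (5/2 - sqrt(15)/2) = 562641/2 - sqrt(15)/2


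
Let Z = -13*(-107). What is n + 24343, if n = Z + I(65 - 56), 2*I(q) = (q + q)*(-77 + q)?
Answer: 25122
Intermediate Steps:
I(q) = q*(-77 + q) (I(q) = ((q + q)*(-77 + q))/2 = ((2*q)*(-77 + q))/2 = (2*q*(-77 + q))/2 = q*(-77 + q))
Z = 1391
n = 779 (n = 1391 + (65 - 56)*(-77 + (65 - 56)) = 1391 + 9*(-77 + 9) = 1391 + 9*(-68) = 1391 - 612 = 779)
n + 24343 = 779 + 24343 = 25122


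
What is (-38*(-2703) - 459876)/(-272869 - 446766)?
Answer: 357162/719635 ≈ 0.49631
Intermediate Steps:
(-38*(-2703) - 459876)/(-272869 - 446766) = (102714 - 459876)/(-719635) = -357162*(-1/719635) = 357162/719635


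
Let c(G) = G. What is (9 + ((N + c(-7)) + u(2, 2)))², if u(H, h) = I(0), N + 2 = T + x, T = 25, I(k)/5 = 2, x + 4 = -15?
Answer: 256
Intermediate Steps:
x = -19 (x = -4 - 15 = -19)
I(k) = 10 (I(k) = 5*2 = 10)
N = 4 (N = -2 + (25 - 19) = -2 + 6 = 4)
u(H, h) = 10
(9 + ((N + c(-7)) + u(2, 2)))² = (9 + ((4 - 7) + 10))² = (9 + (-3 + 10))² = (9 + 7)² = 16² = 256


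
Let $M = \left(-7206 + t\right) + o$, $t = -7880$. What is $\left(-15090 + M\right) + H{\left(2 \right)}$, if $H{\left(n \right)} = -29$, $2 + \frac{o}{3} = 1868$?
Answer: $-24607$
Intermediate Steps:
$o = 5598$ ($o = -6 + 3 \cdot 1868 = -6 + 5604 = 5598$)
$M = -9488$ ($M = \left(-7206 - 7880\right) + 5598 = -15086 + 5598 = -9488$)
$\left(-15090 + M\right) + H{\left(2 \right)} = \left(-15090 - 9488\right) - 29 = -24578 - 29 = -24607$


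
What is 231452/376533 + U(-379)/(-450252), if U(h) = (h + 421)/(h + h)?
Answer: 162536016563/264418374748 ≈ 0.61469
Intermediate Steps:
U(h) = (421 + h)/(2*h) (U(h) = (421 + h)/((2*h)) = (421 + h)*(1/(2*h)) = (421 + h)/(2*h))
231452/376533 + U(-379)/(-450252) = 231452/376533 + ((½)*(421 - 379)/(-379))/(-450252) = 231452*(1/376533) + ((½)*(-1/379)*42)*(-1/450252) = 231452/376533 - 21/379*(-1/450252) = 231452/376533 + 7/56881836 = 162536016563/264418374748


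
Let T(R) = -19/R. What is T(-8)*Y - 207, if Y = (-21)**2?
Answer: 6723/8 ≈ 840.38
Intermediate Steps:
Y = 441
T(-8)*Y - 207 = -19/(-8)*441 - 207 = -19*(-1/8)*441 - 207 = (19/8)*441 - 207 = 8379/8 - 207 = 6723/8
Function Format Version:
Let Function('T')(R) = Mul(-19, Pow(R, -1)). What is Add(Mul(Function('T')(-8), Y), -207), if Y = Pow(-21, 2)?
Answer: Rational(6723, 8) ≈ 840.38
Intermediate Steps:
Y = 441
Add(Mul(Function('T')(-8), Y), -207) = Add(Mul(Mul(-19, Pow(-8, -1)), 441), -207) = Add(Mul(Mul(-19, Rational(-1, 8)), 441), -207) = Add(Mul(Rational(19, 8), 441), -207) = Add(Rational(8379, 8), -207) = Rational(6723, 8)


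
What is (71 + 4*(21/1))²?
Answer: 24025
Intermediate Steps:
(71 + 4*(21/1))² = (71 + 4*(21*1))² = (71 + 4*21)² = (71 + 84)² = 155² = 24025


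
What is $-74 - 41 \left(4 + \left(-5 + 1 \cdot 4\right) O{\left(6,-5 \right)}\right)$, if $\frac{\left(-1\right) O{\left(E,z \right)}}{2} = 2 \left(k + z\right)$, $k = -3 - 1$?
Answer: $1238$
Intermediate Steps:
$k = -4$
$O{\left(E,z \right)} = 16 - 4 z$ ($O{\left(E,z \right)} = - 2 \cdot 2 \left(-4 + z\right) = - 2 \left(-8 + 2 z\right) = 16 - 4 z$)
$-74 - 41 \left(4 + \left(-5 + 1 \cdot 4\right) O{\left(6,-5 \right)}\right) = -74 - 41 \left(4 + \left(-5 + 1 \cdot 4\right) \left(16 - -20\right)\right) = -74 - 41 \left(4 + \left(-5 + 4\right) \left(16 + 20\right)\right) = -74 - 41 \left(4 - 36\right) = -74 - -1312 = -74 + 1312 = 1238$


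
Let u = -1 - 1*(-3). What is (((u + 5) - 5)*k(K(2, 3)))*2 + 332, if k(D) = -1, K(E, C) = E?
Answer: 328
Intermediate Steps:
u = 2 (u = -1 + 3 = 2)
(((u + 5) - 5)*k(K(2, 3)))*2 + 332 = (((2 + 5) - 5)*(-1))*2 + 332 = ((7 - 5)*(-1))*2 + 332 = (2*(-1))*2 + 332 = -2*2 + 332 = -4 + 332 = 328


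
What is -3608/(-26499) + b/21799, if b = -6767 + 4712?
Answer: 2199577/52513791 ≈ 0.041886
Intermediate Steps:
b = -2055
-3608/(-26499) + b/21799 = -3608/(-26499) - 2055/21799 = -3608*(-1/26499) - 2055*1/21799 = 328/2409 - 2055/21799 = 2199577/52513791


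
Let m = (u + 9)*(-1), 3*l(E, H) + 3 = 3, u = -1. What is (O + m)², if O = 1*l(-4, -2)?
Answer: 64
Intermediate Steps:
l(E, H) = 0 (l(E, H) = -1 + (⅓)*3 = -1 + 1 = 0)
m = -8 (m = (-1 + 9)*(-1) = 8*(-1) = -8)
O = 0 (O = 1*0 = 0)
(O + m)² = (0 - 8)² = (-8)² = 64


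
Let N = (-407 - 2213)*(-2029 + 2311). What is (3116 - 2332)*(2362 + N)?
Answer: -577398752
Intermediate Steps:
N = -738840 (N = -2620*282 = -738840)
(3116 - 2332)*(2362 + N) = (3116 - 2332)*(2362 - 738840) = 784*(-736478) = -577398752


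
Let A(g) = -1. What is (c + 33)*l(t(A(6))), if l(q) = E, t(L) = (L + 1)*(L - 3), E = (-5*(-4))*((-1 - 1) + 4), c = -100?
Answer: -2680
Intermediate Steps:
E = 40 (E = 20*(-2 + 4) = 20*2 = 40)
t(L) = (1 + L)*(-3 + L)
l(q) = 40
(c + 33)*l(t(A(6))) = (-100 + 33)*40 = -67*40 = -2680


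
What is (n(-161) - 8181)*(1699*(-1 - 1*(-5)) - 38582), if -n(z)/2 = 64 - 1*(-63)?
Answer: 268114910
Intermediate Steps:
n(z) = -254 (n(z) = -2*(64 - 1*(-63)) = -2*(64 + 63) = -2*127 = -254)
(n(-161) - 8181)*(1699*(-1 - 1*(-5)) - 38582) = (-254 - 8181)*(1699*(-1 - 1*(-5)) - 38582) = -8435*(1699*(-1 + 5) - 38582) = -8435*(1699*4 - 38582) = -8435*(6796 - 38582) = -8435*(-31786) = 268114910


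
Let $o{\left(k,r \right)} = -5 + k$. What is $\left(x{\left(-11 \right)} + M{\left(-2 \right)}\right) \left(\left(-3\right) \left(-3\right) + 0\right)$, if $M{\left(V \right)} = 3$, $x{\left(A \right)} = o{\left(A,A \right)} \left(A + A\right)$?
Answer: $3195$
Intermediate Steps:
$x{\left(A \right)} = 2 A \left(-5 + A\right)$ ($x{\left(A \right)} = \left(-5 + A\right) \left(A + A\right) = \left(-5 + A\right) 2 A = 2 A \left(-5 + A\right)$)
$\left(x{\left(-11 \right)} + M{\left(-2 \right)}\right) \left(\left(-3\right) \left(-3\right) + 0\right) = \left(2 \left(-11\right) \left(-5 - 11\right) + 3\right) \left(\left(-3\right) \left(-3\right) + 0\right) = \left(2 \left(-11\right) \left(-16\right) + 3\right) \left(9 + 0\right) = \left(352 + 3\right) 9 = 355 \cdot 9 = 3195$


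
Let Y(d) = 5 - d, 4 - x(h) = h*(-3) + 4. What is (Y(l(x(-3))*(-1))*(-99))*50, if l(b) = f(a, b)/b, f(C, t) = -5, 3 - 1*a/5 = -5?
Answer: -27500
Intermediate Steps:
a = 40 (a = 15 - 5*(-5) = 15 + 25 = 40)
x(h) = 3*h (x(h) = 4 - (h*(-3) + 4) = 4 - (-3*h + 4) = 4 - (4 - 3*h) = 4 + (-4 + 3*h) = 3*h)
l(b) = -5/b
(Y(l(x(-3))*(-1))*(-99))*50 = ((5 - (-5/(3*(-3)))*(-1))*(-99))*50 = ((5 - (-5/(-9))*(-1))*(-99))*50 = ((5 - (-5*(-⅑))*(-1))*(-99))*50 = ((5 - 5*(-1)/9)*(-99))*50 = ((5 - 1*(-5/9))*(-99))*50 = ((5 + 5/9)*(-99))*50 = ((50/9)*(-99))*50 = -550*50 = -27500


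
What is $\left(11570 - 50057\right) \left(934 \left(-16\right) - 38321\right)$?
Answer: $2050010055$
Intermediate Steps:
$\left(11570 - 50057\right) \left(934 \left(-16\right) - 38321\right) = - 38487 \left(-14944 - 38321\right) = \left(-38487\right) \left(-53265\right) = 2050010055$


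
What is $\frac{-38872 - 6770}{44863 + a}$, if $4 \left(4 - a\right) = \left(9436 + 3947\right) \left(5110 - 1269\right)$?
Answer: $\frac{182568}{51224635} \approx 0.0035641$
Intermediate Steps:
$a = - \frac{51404087}{4}$ ($a = 4 - \frac{\left(9436 + 3947\right) \left(5110 - 1269\right)}{4} = 4 - \frac{13383 \cdot 3841}{4} = 4 - \frac{51404103}{4} = - \frac{51404087}{4} \approx -1.2851 \cdot 10^{7}$)
$\frac{-38872 - 6770}{44863 + a} = \frac{-38872 - 6770}{44863 - \frac{51404087}{4}} = - \frac{45642}{- \frac{51224635}{4}} = \left(-45642\right) \left(- \frac{4}{51224635}\right) = \frac{182568}{51224635}$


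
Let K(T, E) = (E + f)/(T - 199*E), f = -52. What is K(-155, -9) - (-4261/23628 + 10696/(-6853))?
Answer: 732716227/430041414 ≈ 1.7038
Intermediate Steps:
K(T, E) = (-52 + E)/(T - 199*E) (K(T, E) = (E - 52)/(T - 199*E) = (-52 + E)/(T - 199*E))
K(-155, -9) - (-4261/23628 + 10696/(-6853)) = (52 - 1*(-9))/(-1*(-155) + 199*(-9)) - (-4261/23628 + 10696/(-6853)) = (52 + 9)/(155 - 1791) - (-4261*1/23628 + 10696*(-1/6853)) = 61/(-1636) - (-4261/23628 - 1528/979) = -1/1636*61 - 1*(-3661373/2102892) = -61/1636 + 3661373/2102892 = 732716227/430041414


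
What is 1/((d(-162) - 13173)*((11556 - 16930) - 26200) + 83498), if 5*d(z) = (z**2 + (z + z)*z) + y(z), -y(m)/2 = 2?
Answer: -5/405718872 ≈ -1.2324e-8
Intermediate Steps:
y(m) = -4 (y(m) = -2*2 = -4)
d(z) = -4/5 + 3*z**2/5 (d(z) = ((z**2 + (z + z)*z) - 4)/5 = ((z**2 + (2*z)*z) - 4)/5 = ((z**2 + 2*z**2) - 4)/5 = (3*z**2 - 4)/5 = (-4 + 3*z**2)/5 = -4/5 + 3*z**2/5)
1/((d(-162) - 13173)*((11556 - 16930) - 26200) + 83498) = 1/(((-4/5 + (3/5)*(-162)**2) - 13173)*((11556 - 16930) - 26200) + 83498) = 1/(((-4/5 + (3/5)*26244) - 13173)*(-5374 - 26200) + 83498) = 1/(((-4/5 + 78732/5) - 13173)*(-31574) + 83498) = 1/((78728/5 - 13173)*(-31574) + 83498) = 1/((12863/5)*(-31574) + 83498) = 1/(-406136362/5 + 83498) = 1/(-405718872/5) = -5/405718872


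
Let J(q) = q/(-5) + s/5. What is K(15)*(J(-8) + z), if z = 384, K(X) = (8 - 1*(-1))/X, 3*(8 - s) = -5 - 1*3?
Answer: 5816/25 ≈ 232.64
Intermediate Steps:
s = 32/3 (s = 8 - (-5 - 1*3)/3 = 8 - (-5 - 3)/3 = 8 - ⅓*(-8) = 8 + 8/3 = 32/3 ≈ 10.667)
K(X) = 9/X (K(X) = (8 + 1)/X = 9/X)
J(q) = 32/15 - q/5 (J(q) = q/(-5) + (32/3)/5 = q*(-⅕) + (32/3)*(⅕) = -q/5 + 32/15 = 32/15 - q/5)
K(15)*(J(-8) + z) = (9/15)*((32/15 - ⅕*(-8)) + 384) = (9*(1/15))*((32/15 + 8/5) + 384) = 3*(56/15 + 384)/5 = (⅗)*(5816/15) = 5816/25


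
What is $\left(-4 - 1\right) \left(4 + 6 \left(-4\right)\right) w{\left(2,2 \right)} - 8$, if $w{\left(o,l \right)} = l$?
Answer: $192$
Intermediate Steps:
$\left(-4 - 1\right) \left(4 + 6 \left(-4\right)\right) w{\left(2,2 \right)} - 8 = \left(-4 - 1\right) \left(4 + 6 \left(-4\right)\right) 2 - 8 = - 5 \left(4 - 24\right) 2 - 8 = \left(-5\right) \left(-20\right) 2 - 8 = 100 \cdot 2 - 8 = 200 - 8 = 192$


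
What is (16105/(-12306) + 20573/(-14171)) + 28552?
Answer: 4978654088659/174388326 ≈ 28549.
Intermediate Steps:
(16105/(-12306) + 20573/(-14171)) + 28552 = (16105*(-1/12306) + 20573*(-1/14171)) + 28552 = (-16105/12306 - 20573/14171) + 28552 = -481395293/174388326 + 28552 = 4978654088659/174388326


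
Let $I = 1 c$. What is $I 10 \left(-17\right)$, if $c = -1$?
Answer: $170$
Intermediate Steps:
$I = -1$ ($I = 1 \left(-1\right) = -1$)
$I 10 \left(-17\right) = \left(-1\right) 10 \left(-17\right) = \left(-10\right) \left(-17\right) = 170$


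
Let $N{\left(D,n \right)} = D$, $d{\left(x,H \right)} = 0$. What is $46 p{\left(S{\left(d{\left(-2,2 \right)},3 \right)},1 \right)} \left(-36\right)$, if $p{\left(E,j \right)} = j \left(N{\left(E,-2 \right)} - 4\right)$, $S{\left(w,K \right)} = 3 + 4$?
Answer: $-4968$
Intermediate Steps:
$S{\left(w,K \right)} = 7$
$p{\left(E,j \right)} = j \left(-4 + E\right)$ ($p{\left(E,j \right)} = j \left(E - 4\right) = j \left(-4 + E\right)$)
$46 p{\left(S{\left(d{\left(-2,2 \right)},3 \right)},1 \right)} \left(-36\right) = 46 \cdot 1 \left(-4 + 7\right) \left(-36\right) = 46 \cdot 1 \cdot 3 \left(-36\right) = 46 \cdot 3 \left(-36\right) = 138 \left(-36\right) = -4968$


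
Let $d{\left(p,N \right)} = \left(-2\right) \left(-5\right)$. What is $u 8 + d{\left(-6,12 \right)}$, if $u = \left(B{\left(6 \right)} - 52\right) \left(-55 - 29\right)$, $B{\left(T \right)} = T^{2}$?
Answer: $10762$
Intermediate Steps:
$d{\left(p,N \right)} = 10$
$u = 1344$ ($u = \left(6^{2} - 52\right) \left(-55 - 29\right) = \left(36 - 52\right) \left(-84\right) = \left(-16\right) \left(-84\right) = 1344$)
$u 8 + d{\left(-6,12 \right)} = 1344 \cdot 8 + 10 = 10752 + 10 = 10762$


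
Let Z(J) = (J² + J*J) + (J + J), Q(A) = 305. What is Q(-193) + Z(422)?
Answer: 357317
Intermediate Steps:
Z(J) = 2*J + 2*J² (Z(J) = (J² + J²) + 2*J = 2*J² + 2*J = 2*J + 2*J²)
Q(-193) + Z(422) = 305 + 2*422*(1 + 422) = 305 + 2*422*423 = 305 + 357012 = 357317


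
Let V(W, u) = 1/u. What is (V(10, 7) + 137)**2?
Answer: 921600/49 ≈ 18808.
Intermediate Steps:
(V(10, 7) + 137)**2 = (1/7 + 137)**2 = (960/7)**2 = 921600/49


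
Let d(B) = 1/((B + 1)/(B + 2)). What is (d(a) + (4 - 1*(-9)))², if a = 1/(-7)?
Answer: 8281/36 ≈ 230.03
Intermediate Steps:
a = -⅐ (a = 1*(-⅐) = -⅐ ≈ -0.14286)
d(B) = (2 + B)/(1 + B) (d(B) = 1/((1 + B)/(2 + B)) = (2 + B)/(1 + B))
(d(a) + (4 - 1*(-9)))² = ((2 - ⅐)/(1 - ⅐) + (4 - 1*(-9)))² = ((13/7)/(6/7) + (4 + 9))² = ((7/6)*(13/7) + 13)² = (13/6 + 13)² = (91/6)² = 8281/36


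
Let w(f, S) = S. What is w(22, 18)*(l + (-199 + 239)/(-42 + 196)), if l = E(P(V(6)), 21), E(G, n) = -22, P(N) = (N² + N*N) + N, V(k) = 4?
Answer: -30132/77 ≈ -391.32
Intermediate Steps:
P(N) = N + 2*N² (P(N) = (N² + N²) + N = 2*N² + N = N + 2*N²)
l = -22
w(22, 18)*(l + (-199 + 239)/(-42 + 196)) = 18*(-22 + (-199 + 239)/(-42 + 196)) = 18*(-22 + 40/154) = 18*(-22 + 40*(1/154)) = 18*(-22 + 20/77) = 18*(-1674/77) = -30132/77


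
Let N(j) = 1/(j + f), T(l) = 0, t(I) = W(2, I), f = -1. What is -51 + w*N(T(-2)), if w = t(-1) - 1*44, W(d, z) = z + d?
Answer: -8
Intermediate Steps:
W(d, z) = d + z
t(I) = 2 + I
w = -43 (w = (2 - 1) - 1*44 = 1 - 44 = -43)
N(j) = 1/(-1 + j) (N(j) = 1/(j - 1) = 1/(-1 + j))
-51 + w*N(T(-2)) = -51 - 43/(-1 + 0) = -51 - 43/(-1) = -51 - 43*(-1) = -51 + 43 = -8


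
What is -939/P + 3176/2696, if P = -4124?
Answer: 1953671/1389788 ≈ 1.4057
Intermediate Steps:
-939/P + 3176/2696 = -939/(-4124) + 3176/2696 = -939*(-1/4124) + 3176*(1/2696) = 939/4124 + 397/337 = 1953671/1389788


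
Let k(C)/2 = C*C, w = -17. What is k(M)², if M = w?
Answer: 334084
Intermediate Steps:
M = -17
k(C) = 2*C² (k(C) = 2*(C*C) = 2*C²)
k(M)² = (2*(-17)²)² = (2*289)² = 578² = 334084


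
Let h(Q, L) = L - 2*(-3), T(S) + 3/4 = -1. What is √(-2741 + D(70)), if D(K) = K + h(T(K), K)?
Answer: I*√2595 ≈ 50.941*I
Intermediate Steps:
T(S) = -7/4 (T(S) = -¾ - 1 = -7/4)
h(Q, L) = 6 + L (h(Q, L) = L + 6 = 6 + L)
D(K) = 6 + 2*K (D(K) = K + (6 + K) = 6 + 2*K)
√(-2741 + D(70)) = √(-2741 + (6 + 2*70)) = √(-2741 + (6 + 140)) = √(-2741 + 146) = √(-2595) = I*√2595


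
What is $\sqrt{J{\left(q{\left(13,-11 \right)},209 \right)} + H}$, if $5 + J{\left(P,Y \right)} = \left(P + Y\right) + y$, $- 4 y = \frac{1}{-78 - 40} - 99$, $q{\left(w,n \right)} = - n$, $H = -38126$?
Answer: $\frac{i \sqrt{2110112462}}{236} \approx 194.64 i$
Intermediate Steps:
$y = \frac{11683}{472}$ ($y = - \frac{\frac{1}{-78 - 40} - 99}{4} = - \frac{\frac{1}{-118} - 99}{4} = - \frac{- \frac{1}{118} - 99}{4} = \left(- \frac{1}{4}\right) \left(- \frac{11683}{118}\right) = \frac{11683}{472} \approx 24.752$)
$J{\left(P,Y \right)} = \frac{9323}{472} + P + Y$ ($J{\left(P,Y \right)} = -5 + \left(\left(P + Y\right) + \frac{11683}{472}\right) = -5 + \left(\frac{11683}{472} + P + Y\right) = \frac{9323}{472} + P + Y$)
$\sqrt{J{\left(q{\left(13,-11 \right)},209 \right)} + H} = \sqrt{\left(\frac{9323}{472} - -11 + 209\right) - 38126} = \sqrt{\left(\frac{9323}{472} + 11 + 209\right) - 38126} = \sqrt{\frac{113163}{472} - 38126} = \sqrt{- \frac{17882309}{472}} = \frac{i \sqrt{2110112462}}{236}$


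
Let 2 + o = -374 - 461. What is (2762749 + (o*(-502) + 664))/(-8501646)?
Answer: -3183587/8501646 ≈ -0.37447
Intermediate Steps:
o = -837 (o = -2 + (-374 - 461) = -2 - 835 = -837)
(2762749 + (o*(-502) + 664))/(-8501646) = (2762749 + (-837*(-502) + 664))/(-8501646) = (2762749 + (420174 + 664))*(-1/8501646) = (2762749 + 420838)*(-1/8501646) = 3183587*(-1/8501646) = -3183587/8501646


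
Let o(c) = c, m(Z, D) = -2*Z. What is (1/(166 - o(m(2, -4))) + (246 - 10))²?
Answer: 1609694641/28900 ≈ 55699.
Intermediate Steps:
(1/(166 - o(m(2, -4))) + (246 - 10))² = (1/(166 - (-2)*2) + (246 - 10))² = (1/(166 - 1*(-4)) + 236)² = (1/(166 + 4) + 236)² = (1/170 + 236)² = (40121/170)² = 1609694641/28900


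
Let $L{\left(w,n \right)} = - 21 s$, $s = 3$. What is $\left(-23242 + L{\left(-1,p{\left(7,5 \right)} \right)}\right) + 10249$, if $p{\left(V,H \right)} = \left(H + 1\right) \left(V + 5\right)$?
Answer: $-13056$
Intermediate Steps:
$p{\left(V,H \right)} = \left(1 + H\right) \left(5 + V\right)$
$L{\left(w,n \right)} = -63$ ($L{\left(w,n \right)} = \left(-21\right) 3 = -63$)
$\left(-23242 + L{\left(-1,p{\left(7,5 \right)} \right)}\right) + 10249 = \left(-23242 - 63\right) + 10249 = -23305 + 10249 = -13056$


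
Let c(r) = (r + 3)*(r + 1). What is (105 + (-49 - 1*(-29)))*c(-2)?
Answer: -85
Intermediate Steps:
c(r) = (1 + r)*(3 + r) (c(r) = (3 + r)*(1 + r) = (1 + r)*(3 + r))
(105 + (-49 - 1*(-29)))*c(-2) = (105 + (-49 - 1*(-29)))*(3 + (-2)² + 4*(-2)) = (105 + (-49 + 29))*(3 + 4 - 8) = (105 - 20)*(-1) = 85*(-1) = -85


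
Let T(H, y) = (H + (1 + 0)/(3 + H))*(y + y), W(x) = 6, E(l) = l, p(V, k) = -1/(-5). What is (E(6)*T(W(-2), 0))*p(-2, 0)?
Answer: 0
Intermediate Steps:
p(V, k) = ⅕ (p(V, k) = -1*(-⅕) = ⅕)
T(H, y) = 2*y*(H + 1/(3 + H)) (T(H, y) = (H + 1/(3 + H))*(2*y) = 2*y*(H + 1/(3 + H)))
(E(6)*T(W(-2), 0))*p(-2, 0) = (6*(2*0*(1 + 6² + 3*6)/(3 + 6)))*(⅕) = (6*(2*0*(1 + 36 + 18)/9))*(⅕) = (6*(2*0*(⅑)*55))*(⅕) = (6*0)*(⅕) = 0*(⅕) = 0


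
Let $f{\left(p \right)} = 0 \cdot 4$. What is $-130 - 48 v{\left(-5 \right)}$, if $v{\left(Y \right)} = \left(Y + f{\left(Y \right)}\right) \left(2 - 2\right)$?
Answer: $-130$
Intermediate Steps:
$f{\left(p \right)} = 0$
$v{\left(Y \right)} = 0$ ($v{\left(Y \right)} = \left(Y + 0\right) \left(2 - 2\right) = Y 0 = 0$)
$-130 - 48 v{\left(-5 \right)} = -130 - 0 = -130 + 0 = -130$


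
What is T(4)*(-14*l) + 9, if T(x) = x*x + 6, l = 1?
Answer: -299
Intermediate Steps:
T(x) = 6 + x**2 (T(x) = x**2 + 6 = 6 + x**2)
T(4)*(-14*l) + 9 = (6 + 4**2)*(-14*1) + 9 = (6 + 16)*(-14) + 9 = 22*(-14) + 9 = -308 + 9 = -299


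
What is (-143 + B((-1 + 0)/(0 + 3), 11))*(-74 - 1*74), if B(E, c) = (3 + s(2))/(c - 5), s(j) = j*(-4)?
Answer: 63862/3 ≈ 21287.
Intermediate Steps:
s(j) = -4*j
B(E, c) = -5/(-5 + c) (B(E, c) = (3 - 4*2)/(c - 5) = (3 - 8)/(-5 + c) = -5/(-5 + c))
(-143 + B((-1 + 0)/(0 + 3), 11))*(-74 - 1*74) = (-143 - 5/(-5 + 11))*(-74 - 1*74) = (-143 - 5/6)*(-74 - 74) = (-143 - 5*1/6)*(-148) = (-143 - 5/6)*(-148) = -863/6*(-148) = 63862/3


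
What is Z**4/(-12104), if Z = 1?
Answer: -1/12104 ≈ -8.2617e-5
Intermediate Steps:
Z**4/(-12104) = 1**4/(-12104) = 1*(-1/12104) = -1/12104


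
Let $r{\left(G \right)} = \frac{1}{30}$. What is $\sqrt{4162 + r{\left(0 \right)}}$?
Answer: $\frac{\sqrt{3745830}}{30} \approx 64.514$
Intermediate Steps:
$r{\left(G \right)} = \frac{1}{30}$
$\sqrt{4162 + r{\left(0 \right)}} = \sqrt{4162 + \frac{1}{30}} = \sqrt{\frac{124861}{30}} = \frac{\sqrt{3745830}}{30}$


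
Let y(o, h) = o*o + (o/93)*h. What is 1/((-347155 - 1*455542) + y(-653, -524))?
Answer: -93/34652612 ≈ -2.6838e-6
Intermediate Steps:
y(o, h) = o² + h*o/93 (y(o, h) = o² + (o*(1/93))*h = o² + (o/93)*h = o² + h*o/93)
1/((-347155 - 1*455542) + y(-653, -524)) = 1/((-347155 - 1*455542) + (1/93)*(-653)*(-524 + 93*(-653))) = 1/((-347155 - 455542) + (1/93)*(-653)*(-524 - 60729)) = 1/(-802697 + (1/93)*(-653)*(-61253)) = 1/(-802697 + 39998209/93) = 1/(-34652612/93) = -93/34652612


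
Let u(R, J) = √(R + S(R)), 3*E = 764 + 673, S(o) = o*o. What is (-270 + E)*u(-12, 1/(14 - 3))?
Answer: 418*√33 ≈ 2401.2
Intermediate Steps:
S(o) = o²
E = 479 (E = (764 + 673)/3 = (⅓)*1437 = 479)
u(R, J) = √(R + R²)
(-270 + E)*u(-12, 1/(14 - 3)) = (-270 + 479)*√(-12*(1 - 12)) = 209*√(-12*(-11)) = 209*√132 = 209*(2*√33) = 418*√33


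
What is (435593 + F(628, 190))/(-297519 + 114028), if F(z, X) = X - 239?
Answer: -435544/183491 ≈ -2.3737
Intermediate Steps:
F(z, X) = -239 + X
(435593 + F(628, 190))/(-297519 + 114028) = (435593 + (-239 + 190))/(-297519 + 114028) = (435593 - 49)/(-183491) = 435544*(-1/183491) = -435544/183491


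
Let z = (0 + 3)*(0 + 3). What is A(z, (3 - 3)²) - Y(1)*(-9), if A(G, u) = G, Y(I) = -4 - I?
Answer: -36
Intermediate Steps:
z = 9 (z = 3*3 = 9)
A(z, (3 - 3)²) - Y(1)*(-9) = 9 - (-4 - 1*1)*(-9) = 9 - (-4 - 1)*(-9) = 9 - 1*(-5)*(-9) = 9 + 5*(-9) = 9 - 45 = -36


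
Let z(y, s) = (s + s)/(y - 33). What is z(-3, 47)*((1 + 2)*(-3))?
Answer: 47/2 ≈ 23.500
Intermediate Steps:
z(y, s) = 2*s/(-33 + y) (z(y, s) = (2*s)/(-33 + y) = 2*s/(-33 + y))
z(-3, 47)*((1 + 2)*(-3)) = (2*47/(-33 - 3))*((1 + 2)*(-3)) = (2*47/(-36))*(3*(-3)) = (2*47*(-1/36))*(-9) = -47/18*(-9) = 47/2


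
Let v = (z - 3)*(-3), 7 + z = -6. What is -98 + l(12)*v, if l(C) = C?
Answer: 478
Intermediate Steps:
z = -13 (z = -7 - 6 = -13)
v = 48 (v = (-13 - 3)*(-3) = -16*(-3) = 48)
-98 + l(12)*v = -98 + 12*48 = -98 + 576 = 478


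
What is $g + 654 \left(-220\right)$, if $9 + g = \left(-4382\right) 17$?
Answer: $-218383$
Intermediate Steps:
$g = -74503$ ($g = -9 - 74494 = -74503$)
$g + 654 \left(-220\right) = -74503 + 654 \left(-220\right) = -74503 - 143880 = -218383$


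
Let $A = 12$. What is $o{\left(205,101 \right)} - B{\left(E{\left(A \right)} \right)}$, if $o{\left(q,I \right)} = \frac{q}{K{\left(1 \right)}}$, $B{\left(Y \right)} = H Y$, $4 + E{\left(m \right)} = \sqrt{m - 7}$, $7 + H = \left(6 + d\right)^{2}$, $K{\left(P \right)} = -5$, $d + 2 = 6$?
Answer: $331 - 93 \sqrt{5} \approx 123.05$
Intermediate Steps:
$d = 4$ ($d = -2 + 6 = 4$)
$H = 93$ ($H = -7 + \left(6 + 4\right)^{2} = -7 + 10^{2} = -7 + 100 = 93$)
$E{\left(m \right)} = -4 + \sqrt{-7 + m}$ ($E{\left(m \right)} = -4 + \sqrt{m - 7} = -4 + \sqrt{-7 + m}$)
$B{\left(Y \right)} = 93 Y$
$o{\left(q,I \right)} = - \frac{q}{5}$ ($o{\left(q,I \right)} = \frac{q}{-5} = q \left(- \frac{1}{5}\right) = - \frac{q}{5}$)
$o{\left(205,101 \right)} - B{\left(E{\left(A \right)} \right)} = \left(- \frac{1}{5}\right) 205 - 93 \left(-4 + \sqrt{-7 + 12}\right) = -41 - 93 \left(-4 + \sqrt{5}\right) = -41 - \left(-372 + 93 \sqrt{5}\right) = -41 + \left(372 - 93 \sqrt{5}\right) = 331 - 93 \sqrt{5}$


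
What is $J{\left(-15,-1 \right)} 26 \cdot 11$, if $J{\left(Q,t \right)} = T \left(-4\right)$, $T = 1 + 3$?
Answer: $-4576$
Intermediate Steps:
$T = 4$
$J{\left(Q,t \right)} = -16$ ($J{\left(Q,t \right)} = 4 \left(-4\right) = -16$)
$J{\left(-15,-1 \right)} 26 \cdot 11 = - 16 \cdot 26 \cdot 11 = \left(-16\right) 286 = -4576$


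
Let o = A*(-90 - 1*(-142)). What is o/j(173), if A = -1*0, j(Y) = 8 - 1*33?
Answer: 0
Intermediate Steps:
j(Y) = -25 (j(Y) = 8 - 33 = -25)
A = 0
o = 0 (o = 0*(-90 - 1*(-142)) = 0*(-90 + 142) = 0*52 = 0)
o/j(173) = 0/(-25) = 0*(-1/25) = 0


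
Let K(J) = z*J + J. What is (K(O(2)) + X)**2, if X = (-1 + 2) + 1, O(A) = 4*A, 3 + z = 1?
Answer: 36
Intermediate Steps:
z = -2 (z = -3 + 1 = -2)
K(J) = -J (K(J) = -2*J + J = -J)
X = 2 (X = 1 + 1 = 2)
(K(O(2)) + X)**2 = (-4*2 + 2)**2 = (-1*8 + 2)**2 = (-8 + 2)**2 = (-6)**2 = 36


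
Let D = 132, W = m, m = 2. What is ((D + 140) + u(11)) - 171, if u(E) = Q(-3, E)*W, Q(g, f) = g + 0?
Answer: 95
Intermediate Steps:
Q(g, f) = g
W = 2
u(E) = -6 (u(E) = -3*2 = -6)
((D + 140) + u(11)) - 171 = ((132 + 140) - 6) - 171 = (272 - 6) - 171 = 266 - 171 = 95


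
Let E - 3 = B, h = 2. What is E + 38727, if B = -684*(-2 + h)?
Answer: 38730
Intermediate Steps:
B = 0 (B = -684*(-2 + 2) = -684*0 = -114*0 = 0)
E = 3 (E = 3 + 0 = 3)
E + 38727 = 3 + 38727 = 38730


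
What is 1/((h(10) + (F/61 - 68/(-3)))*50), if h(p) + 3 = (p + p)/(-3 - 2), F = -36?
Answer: 183/137950 ≈ 0.0013266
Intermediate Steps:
h(p) = -3 - 2*p/5 (h(p) = -3 + (p + p)/(-3 - 2) = -3 + (2*p)/(-5) = -3 + (2*p)*(-⅕) = -3 - 2*p/5)
1/((h(10) + (F/61 - 68/(-3)))*50) = 1/(((-3 - ⅖*10) + (-36/61 - 68/(-3)))*50) = 1/(((-3 - 4) + (-36*1/61 - 68*(-⅓)))*50) = 1/((-7 + (-36/61 + 68/3))*50) = 1/((-7 + 4040/183)*50) = 1/((2759/183)*50) = 1/(137950/183) = 183/137950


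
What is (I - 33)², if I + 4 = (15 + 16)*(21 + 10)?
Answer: 853776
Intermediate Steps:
I = 957 (I = -4 + (15 + 16)*(21 + 10) = -4 + 31*31 = -4 + 961 = 957)
(I - 33)² = (957 - 33)² = 924² = 853776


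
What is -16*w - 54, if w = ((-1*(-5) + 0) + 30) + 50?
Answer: -1414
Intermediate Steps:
w = 85 (w = ((5 + 0) + 30) + 50 = (5 + 30) + 50 = 35 + 50 = 85)
-16*w - 54 = -16*85 - 54 = -1360 - 54 = -1414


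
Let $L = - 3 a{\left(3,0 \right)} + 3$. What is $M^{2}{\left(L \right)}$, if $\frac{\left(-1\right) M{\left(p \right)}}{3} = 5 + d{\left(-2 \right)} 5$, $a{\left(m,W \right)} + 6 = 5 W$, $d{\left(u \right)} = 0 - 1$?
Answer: $0$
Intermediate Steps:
$d{\left(u \right)} = -1$ ($d{\left(u \right)} = 0 - 1 = -1$)
$a{\left(m,W \right)} = -6 + 5 W$
$L = 21$ ($L = - 3 \left(-6 + 5 \cdot 0\right) + 3 = - 3 \left(-6 + 0\right) + 3 = \left(-3\right) \left(-6\right) + 3 = 18 + 3 = 21$)
$M{\left(p \right)} = 0$ ($M{\left(p \right)} = - 3 \left(5 - 5\right) = \left(-3\right) 0 = 0$)
$M^{2}{\left(L \right)} = 0^{2} = 0$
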